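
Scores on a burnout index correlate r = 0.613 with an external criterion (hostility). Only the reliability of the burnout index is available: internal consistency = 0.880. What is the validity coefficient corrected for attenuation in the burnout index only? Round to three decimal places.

Single correction: r_c = r_obs / √r_xx = 0.613 / √0.880 = 0.613 / 0.9381 ≈ 0.653.

0.653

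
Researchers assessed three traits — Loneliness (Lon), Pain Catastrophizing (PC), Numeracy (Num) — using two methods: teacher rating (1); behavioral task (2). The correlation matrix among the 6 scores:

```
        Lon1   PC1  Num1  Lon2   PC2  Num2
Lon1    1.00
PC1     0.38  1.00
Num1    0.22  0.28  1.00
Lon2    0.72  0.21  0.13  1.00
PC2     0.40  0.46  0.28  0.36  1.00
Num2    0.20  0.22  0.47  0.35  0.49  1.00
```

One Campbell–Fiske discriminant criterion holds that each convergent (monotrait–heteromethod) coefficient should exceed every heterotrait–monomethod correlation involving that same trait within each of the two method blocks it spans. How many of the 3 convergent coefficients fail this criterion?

2

Convergent coefficients and their comparison sets:
Lon (methods 1·2): 0.72 vs {0.38, 0.36, 0.22, 0.35} → pass.
PC (methods 1·2): 0.46 vs {0.38, 0.36, 0.28, 0.49} → fail.
Num (methods 1·2): 0.47 vs {0.22, 0.35, 0.28, 0.49} → fail.
2 of 3 fail.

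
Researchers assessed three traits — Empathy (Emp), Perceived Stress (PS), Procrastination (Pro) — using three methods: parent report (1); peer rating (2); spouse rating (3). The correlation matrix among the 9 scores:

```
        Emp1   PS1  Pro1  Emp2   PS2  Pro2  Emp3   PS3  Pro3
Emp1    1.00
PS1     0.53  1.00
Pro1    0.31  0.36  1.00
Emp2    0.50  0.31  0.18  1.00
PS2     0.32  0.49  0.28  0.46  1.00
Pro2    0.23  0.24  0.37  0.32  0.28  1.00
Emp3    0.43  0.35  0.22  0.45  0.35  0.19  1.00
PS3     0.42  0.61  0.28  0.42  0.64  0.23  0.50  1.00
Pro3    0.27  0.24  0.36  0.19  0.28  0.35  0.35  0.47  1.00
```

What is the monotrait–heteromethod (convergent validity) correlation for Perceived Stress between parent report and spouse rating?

0.61

Same trait (PS), different methods: r(PS1, PS3) = 0.61.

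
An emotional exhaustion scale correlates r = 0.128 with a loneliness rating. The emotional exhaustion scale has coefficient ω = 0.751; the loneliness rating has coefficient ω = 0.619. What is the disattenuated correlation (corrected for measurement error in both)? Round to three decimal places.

r_true = r_obs / √(r_xx · r_yy) = 0.128 / √(0.751 × 0.619) = 0.128 / √0.464869 = 0.128 / 0.6818 ≈ 0.188.

0.188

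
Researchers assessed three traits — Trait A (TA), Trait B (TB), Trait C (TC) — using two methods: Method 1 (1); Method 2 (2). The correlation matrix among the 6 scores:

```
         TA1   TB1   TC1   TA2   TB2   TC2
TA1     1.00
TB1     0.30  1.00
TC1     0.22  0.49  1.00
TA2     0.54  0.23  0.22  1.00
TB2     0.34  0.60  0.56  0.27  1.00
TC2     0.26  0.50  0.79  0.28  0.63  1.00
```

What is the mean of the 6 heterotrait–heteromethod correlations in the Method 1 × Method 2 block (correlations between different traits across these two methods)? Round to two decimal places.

HTHM values (method 1 × method 2): 0.34, 0.26, 0.23, 0.50, 0.22, 0.56; mean = 2.11/6 = 0.35.

0.35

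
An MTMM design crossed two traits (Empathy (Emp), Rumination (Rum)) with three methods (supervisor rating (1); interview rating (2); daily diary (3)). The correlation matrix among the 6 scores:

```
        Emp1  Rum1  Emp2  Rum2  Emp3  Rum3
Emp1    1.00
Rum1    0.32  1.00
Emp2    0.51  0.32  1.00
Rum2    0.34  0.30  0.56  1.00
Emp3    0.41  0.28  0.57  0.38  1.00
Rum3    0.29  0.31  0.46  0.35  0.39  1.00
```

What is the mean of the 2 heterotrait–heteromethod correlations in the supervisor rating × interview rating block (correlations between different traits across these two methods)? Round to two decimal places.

HTHM values (method 1 × method 2): 0.34, 0.32; mean = 0.66/2 = 0.33.

0.33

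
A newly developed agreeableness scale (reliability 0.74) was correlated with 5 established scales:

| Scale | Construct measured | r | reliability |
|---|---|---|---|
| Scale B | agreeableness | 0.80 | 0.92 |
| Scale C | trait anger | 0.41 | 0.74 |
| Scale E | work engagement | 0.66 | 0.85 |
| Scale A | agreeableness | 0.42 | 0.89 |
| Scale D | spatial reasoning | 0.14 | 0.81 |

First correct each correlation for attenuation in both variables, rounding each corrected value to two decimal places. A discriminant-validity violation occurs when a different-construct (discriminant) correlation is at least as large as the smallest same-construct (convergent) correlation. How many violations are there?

2

Disattenuated r (r / √(r_scale · r_new)):
  Scale B (conv): 0.80 / √(0.92·0.74) = 0.97
  Scale C (disc): 0.41 / √(0.74·0.74) = 0.55
  Scale E (disc): 0.66 / √(0.85·0.74) = 0.83
  Scale A (conv): 0.42 / √(0.89·0.74) = 0.52
  Scale D (disc): 0.14 / √(0.81·0.74) = 0.18
Smallest convergent = 0.52. Discriminant values: 0.55, 0.83, 0.18; count ≥ 0.52 → 2.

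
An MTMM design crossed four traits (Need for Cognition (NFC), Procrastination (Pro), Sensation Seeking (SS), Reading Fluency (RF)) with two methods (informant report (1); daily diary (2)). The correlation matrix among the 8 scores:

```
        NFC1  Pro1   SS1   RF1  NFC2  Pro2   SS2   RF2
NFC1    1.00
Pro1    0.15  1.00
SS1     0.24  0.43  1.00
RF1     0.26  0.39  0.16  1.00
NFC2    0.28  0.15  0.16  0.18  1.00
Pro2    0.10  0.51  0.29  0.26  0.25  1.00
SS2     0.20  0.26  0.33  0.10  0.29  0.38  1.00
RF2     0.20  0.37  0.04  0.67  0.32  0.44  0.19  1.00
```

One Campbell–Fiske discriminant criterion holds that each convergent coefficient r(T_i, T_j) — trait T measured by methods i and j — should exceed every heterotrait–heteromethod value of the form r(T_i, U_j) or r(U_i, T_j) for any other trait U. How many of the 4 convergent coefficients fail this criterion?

0

Checking each validity diagonal entry against its comparison values:
NFC (methods 1·2): 0.28 vs {0.10, 0.15, 0.20, 0.16, 0.20, 0.18} → pass.
Pro (methods 1·2): 0.51 vs {0.15, 0.10, 0.26, 0.29, 0.37, 0.26} → pass.
SS (methods 1·2): 0.33 vs {0.16, 0.20, 0.29, 0.26, 0.04, 0.10} → pass.
RF (methods 1·2): 0.67 vs {0.18, 0.20, 0.26, 0.37, 0.10, 0.04} → pass.
0 of 4 fail.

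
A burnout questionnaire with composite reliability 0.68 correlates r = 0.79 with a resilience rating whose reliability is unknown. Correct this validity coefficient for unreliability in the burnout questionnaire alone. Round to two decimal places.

Single correction: r_c = r_obs / √r_xx = 0.79 / √0.68 = 0.79 / 0.8246 ≈ 0.96.

0.96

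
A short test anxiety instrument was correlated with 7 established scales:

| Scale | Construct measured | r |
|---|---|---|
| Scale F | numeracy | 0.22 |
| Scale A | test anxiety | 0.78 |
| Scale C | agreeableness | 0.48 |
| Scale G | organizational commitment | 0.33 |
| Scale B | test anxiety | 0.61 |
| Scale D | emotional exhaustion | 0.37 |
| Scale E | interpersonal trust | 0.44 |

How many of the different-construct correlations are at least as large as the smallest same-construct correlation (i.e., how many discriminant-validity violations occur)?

0

Convergent (same construct = test anxiety): Scale A, Scale B.
Smallest convergent = 0.61. Discriminant values: 0.22, 0.48, 0.33, 0.37, 0.44; count ≥ 0.61 → 0.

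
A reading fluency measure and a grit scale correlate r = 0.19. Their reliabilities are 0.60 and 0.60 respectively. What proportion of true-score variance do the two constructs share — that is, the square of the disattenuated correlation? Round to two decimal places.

Disattenuated r = 0.19 / √(0.60 × 0.60) = 0.19 / 0.6000 = 0.3167.
Shared true-score variance = 0.3167² = 0.1003 ≈ 0.10.

0.10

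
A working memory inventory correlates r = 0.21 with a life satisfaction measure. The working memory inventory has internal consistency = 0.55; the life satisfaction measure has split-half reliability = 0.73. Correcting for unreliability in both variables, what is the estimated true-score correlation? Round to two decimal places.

r_true = r_obs / √(r_xx · r_yy) = 0.21 / √(0.55 × 0.73) = 0.21 / √0.4015 = 0.21 / 0.6336 ≈ 0.33.

0.33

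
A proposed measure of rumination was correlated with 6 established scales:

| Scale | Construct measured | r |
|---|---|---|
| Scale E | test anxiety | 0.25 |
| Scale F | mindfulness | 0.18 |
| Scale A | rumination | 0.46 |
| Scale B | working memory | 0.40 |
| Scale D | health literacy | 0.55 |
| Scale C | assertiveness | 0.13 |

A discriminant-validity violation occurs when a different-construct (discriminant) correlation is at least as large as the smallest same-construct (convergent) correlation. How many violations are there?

Convergent (same construct = rumination): Scale A.
Smallest convergent = 0.46. Discriminant values: 0.25, 0.18, 0.40, 0.55, 0.13; count ≥ 0.46 → 1.

1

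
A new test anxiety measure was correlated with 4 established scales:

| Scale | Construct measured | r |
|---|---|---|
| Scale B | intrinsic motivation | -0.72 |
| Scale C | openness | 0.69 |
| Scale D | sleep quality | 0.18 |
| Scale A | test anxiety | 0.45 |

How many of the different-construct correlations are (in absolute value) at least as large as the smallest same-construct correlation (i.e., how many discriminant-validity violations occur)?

2

Convergent (same construct = test anxiety): Scale A.
Smallest convergent = 0.45. Discriminant |r|: 0.72, 0.69, 0.18; count ≥ 0.45 → 2.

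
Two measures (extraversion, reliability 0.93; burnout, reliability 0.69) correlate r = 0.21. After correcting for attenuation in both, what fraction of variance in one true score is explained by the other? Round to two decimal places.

0.07

Disattenuated r = 0.21 / √(0.93 × 0.69) = 0.21 / 0.8011 = 0.2621.
Shared true-score variance = 0.2621² = 0.0687 ≈ 0.07.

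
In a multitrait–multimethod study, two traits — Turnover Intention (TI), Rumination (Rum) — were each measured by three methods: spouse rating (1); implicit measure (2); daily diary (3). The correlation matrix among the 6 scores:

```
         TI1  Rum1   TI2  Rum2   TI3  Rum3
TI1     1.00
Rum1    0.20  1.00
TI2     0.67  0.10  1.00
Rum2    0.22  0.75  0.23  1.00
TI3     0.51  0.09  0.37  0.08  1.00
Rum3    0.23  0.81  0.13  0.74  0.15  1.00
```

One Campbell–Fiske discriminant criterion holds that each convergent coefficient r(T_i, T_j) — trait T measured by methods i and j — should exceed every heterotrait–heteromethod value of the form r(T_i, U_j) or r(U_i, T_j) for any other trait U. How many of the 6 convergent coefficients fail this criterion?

0

Each convergent coefficient versus the relevant comparison correlations:
TI (methods 1·2): 0.67 vs {0.22, 0.10} → pass.
TI (methods 1·3): 0.51 vs {0.23, 0.09} → pass.
TI (methods 2·3): 0.37 vs {0.13, 0.08} → pass.
Rum (methods 1·2): 0.75 vs {0.10, 0.22} → pass.
Rum (methods 1·3): 0.81 vs {0.09, 0.23} → pass.
Rum (methods 2·3): 0.74 vs {0.08, 0.13} → pass.
0 of 6 fail.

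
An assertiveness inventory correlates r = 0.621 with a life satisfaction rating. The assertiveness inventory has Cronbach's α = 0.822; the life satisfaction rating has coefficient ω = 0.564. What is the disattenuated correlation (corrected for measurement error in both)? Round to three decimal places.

0.912

r_true = r_obs / √(r_xx · r_yy) = 0.621 / √(0.822 × 0.564) = 0.621 / √0.463608 = 0.621 / 0.6809 ≈ 0.912.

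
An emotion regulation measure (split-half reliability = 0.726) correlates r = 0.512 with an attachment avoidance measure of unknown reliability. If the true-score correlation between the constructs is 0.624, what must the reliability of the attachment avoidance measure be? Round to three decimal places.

0.927

r_true = r_obs / √(r_xx · r_yy) ⇒ 0.624 = 0.512 / √(0.726 · r_yy).
√(0.726 · r_yy) = 0.512 / 0.624 = 0.8205; 0.726 · r_yy = 0.6732; r_yy = 0.6732 / 0.726 ≈ 0.927.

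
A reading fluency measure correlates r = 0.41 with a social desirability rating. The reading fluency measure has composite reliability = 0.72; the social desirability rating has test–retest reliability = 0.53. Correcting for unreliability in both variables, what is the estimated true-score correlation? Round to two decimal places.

r_true = r_obs / √(r_xx · r_yy) = 0.41 / √(0.72 × 0.53) = 0.41 / √0.3816 = 0.41 / 0.6177 ≈ 0.66.

0.66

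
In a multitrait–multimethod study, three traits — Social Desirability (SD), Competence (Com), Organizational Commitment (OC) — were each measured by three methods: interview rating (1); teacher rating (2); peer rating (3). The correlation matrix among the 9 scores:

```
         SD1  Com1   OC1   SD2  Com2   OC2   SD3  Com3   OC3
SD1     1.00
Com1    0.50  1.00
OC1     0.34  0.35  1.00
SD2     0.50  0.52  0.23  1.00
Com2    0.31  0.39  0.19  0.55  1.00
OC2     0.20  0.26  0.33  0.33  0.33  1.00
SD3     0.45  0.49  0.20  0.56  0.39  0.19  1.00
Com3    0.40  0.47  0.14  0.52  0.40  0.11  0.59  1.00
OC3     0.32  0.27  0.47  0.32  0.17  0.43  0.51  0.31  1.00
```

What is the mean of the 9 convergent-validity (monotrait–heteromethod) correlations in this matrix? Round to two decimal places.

Convergent values: 0.50, 0.45, 0.56, 0.39, 0.47, 0.40, 0.33, 0.47, 0.43; mean = 4.00/9 = 0.44.

0.44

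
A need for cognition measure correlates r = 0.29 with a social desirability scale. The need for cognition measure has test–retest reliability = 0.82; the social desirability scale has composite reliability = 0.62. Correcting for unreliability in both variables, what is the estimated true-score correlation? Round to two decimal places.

0.41

r_true = r_obs / √(r_xx · r_yy) = 0.29 / √(0.82 × 0.62) = 0.29 / √0.5084 = 0.29 / 0.7130 ≈ 0.41.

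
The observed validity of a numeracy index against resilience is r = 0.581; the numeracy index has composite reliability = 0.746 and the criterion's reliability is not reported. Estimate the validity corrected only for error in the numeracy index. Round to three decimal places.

Single correction: r_c = r_obs / √r_xx = 0.581 / √0.746 = 0.581 / 0.8637 ≈ 0.673.

0.673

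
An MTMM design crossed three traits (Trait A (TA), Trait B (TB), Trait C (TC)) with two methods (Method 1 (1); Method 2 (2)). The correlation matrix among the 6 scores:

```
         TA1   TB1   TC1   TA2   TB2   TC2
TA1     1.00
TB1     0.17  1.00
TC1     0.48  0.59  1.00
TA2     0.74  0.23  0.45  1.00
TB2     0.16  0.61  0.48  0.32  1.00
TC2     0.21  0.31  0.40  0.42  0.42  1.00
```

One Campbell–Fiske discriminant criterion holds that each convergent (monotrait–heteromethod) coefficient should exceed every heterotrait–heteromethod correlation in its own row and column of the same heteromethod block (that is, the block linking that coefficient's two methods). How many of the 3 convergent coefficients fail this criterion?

1

Each convergent coefficient versus the relevant comparison correlations:
TA (methods 1·2): 0.74 vs {0.16, 0.23, 0.21, 0.45} → pass.
TB (methods 1·2): 0.61 vs {0.23, 0.16, 0.31, 0.48} → pass.
TC (methods 1·2): 0.40 vs {0.45, 0.21, 0.48, 0.31} → fail.
1 of 3 fail.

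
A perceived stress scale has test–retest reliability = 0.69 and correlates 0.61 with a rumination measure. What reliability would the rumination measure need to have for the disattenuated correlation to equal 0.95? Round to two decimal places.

0.60

r_true = r_obs / √(r_xx · r_yy) ⇒ 0.95 = 0.61 / √(0.69 · r_yy).
√(0.69 · r_yy) = 0.61 / 0.95 = 0.6421; 0.69 · r_yy = 0.4123; r_yy = 0.4123 / 0.69 ≈ 0.60.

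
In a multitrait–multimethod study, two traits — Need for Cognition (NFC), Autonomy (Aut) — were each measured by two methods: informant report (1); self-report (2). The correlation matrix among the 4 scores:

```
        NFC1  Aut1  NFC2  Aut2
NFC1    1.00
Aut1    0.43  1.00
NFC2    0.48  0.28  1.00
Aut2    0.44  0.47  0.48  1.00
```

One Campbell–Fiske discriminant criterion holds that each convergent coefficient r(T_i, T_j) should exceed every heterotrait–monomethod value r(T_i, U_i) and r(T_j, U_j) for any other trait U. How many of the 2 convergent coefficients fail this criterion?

Each convergent coefficient versus the relevant comparison correlations:
NFC (methods 1·2): 0.48 vs {0.43, 0.48} → fail.
Aut (methods 1·2): 0.47 vs {0.43, 0.48} → fail.
2 of 2 fail.

2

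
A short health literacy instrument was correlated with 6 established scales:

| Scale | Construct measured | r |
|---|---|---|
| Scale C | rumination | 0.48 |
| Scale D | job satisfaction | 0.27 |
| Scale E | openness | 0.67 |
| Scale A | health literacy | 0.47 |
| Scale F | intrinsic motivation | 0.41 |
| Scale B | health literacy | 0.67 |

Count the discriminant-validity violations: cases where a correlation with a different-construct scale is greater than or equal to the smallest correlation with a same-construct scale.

2

Convergent (same construct = health literacy): Scale A, Scale B.
Smallest convergent = 0.47. Discriminant values: 0.48, 0.27, 0.67, 0.41; count ≥ 0.47 → 2.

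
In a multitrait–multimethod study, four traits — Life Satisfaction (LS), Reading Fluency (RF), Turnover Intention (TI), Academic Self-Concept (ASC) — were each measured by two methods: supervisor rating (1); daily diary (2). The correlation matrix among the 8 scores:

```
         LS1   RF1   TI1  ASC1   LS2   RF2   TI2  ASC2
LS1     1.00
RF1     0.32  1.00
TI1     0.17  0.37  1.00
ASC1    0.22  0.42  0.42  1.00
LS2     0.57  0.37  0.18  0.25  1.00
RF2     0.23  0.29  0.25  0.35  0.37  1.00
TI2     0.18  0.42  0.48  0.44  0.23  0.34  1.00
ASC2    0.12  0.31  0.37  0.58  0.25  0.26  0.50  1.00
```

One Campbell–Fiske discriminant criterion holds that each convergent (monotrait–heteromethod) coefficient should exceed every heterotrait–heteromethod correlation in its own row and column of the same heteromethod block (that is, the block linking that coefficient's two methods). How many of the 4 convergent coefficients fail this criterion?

1

Each convergent coefficient versus the relevant comparison correlations:
LS (methods 1·2): 0.57 vs {0.23, 0.37, 0.18, 0.18, 0.12, 0.25} → pass.
RF (methods 1·2): 0.29 vs {0.37, 0.23, 0.42, 0.25, 0.31, 0.35} → fail.
TI (methods 1·2): 0.48 vs {0.18, 0.18, 0.25, 0.42, 0.37, 0.44} → pass.
ASC (methods 1·2): 0.58 vs {0.25, 0.12, 0.35, 0.31, 0.44, 0.37} → pass.
1 of 4 fail.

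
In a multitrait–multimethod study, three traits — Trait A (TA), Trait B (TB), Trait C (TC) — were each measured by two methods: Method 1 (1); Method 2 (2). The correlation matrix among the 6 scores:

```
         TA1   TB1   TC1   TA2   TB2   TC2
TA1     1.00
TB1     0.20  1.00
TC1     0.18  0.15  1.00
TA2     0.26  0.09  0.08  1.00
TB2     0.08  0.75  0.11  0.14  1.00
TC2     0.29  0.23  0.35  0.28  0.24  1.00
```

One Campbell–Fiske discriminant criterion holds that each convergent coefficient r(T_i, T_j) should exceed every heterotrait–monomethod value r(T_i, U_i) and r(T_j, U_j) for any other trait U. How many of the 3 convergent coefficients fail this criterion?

1

Each convergent coefficient versus the relevant comparison correlations:
TA (methods 1·2): 0.26 vs {0.20, 0.14, 0.18, 0.28} → fail.
TB (methods 1·2): 0.75 vs {0.20, 0.14, 0.15, 0.24} → pass.
TC (methods 1·2): 0.35 vs {0.18, 0.28, 0.15, 0.24} → pass.
1 of 3 fail.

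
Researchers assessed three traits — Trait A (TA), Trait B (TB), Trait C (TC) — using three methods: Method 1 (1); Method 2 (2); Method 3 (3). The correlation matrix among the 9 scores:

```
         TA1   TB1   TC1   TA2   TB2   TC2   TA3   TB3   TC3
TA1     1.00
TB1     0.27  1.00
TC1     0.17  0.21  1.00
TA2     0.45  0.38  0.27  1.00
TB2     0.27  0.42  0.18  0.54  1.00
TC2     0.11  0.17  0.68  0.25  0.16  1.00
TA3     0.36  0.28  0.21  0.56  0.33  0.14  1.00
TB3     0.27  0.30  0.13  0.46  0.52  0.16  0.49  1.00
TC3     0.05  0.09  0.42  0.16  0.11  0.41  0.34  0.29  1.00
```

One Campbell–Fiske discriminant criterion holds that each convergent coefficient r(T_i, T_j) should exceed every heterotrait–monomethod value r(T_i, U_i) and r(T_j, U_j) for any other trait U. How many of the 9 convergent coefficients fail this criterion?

Checking each validity diagonal entry against its comparison values:
TA (methods 1·2): 0.45 vs {0.27, 0.54, 0.17, 0.25} → fail.
TA (methods 1·3): 0.36 vs {0.27, 0.49, 0.17, 0.34} → fail.
TA (methods 2·3): 0.56 vs {0.54, 0.49, 0.25, 0.34} → pass.
TB (methods 1·2): 0.42 vs {0.27, 0.54, 0.21, 0.16} → fail.
TB (methods 1·3): 0.30 vs {0.27, 0.49, 0.21, 0.29} → fail.
TB (methods 2·3): 0.52 vs {0.54, 0.49, 0.16, 0.29} → fail.
TC (methods 1·2): 0.68 vs {0.17, 0.25, 0.21, 0.16} → pass.
TC (methods 1·3): 0.42 vs {0.17, 0.34, 0.21, 0.29} → pass.
TC (methods 2·3): 0.41 vs {0.25, 0.34, 0.16, 0.29} → pass.
5 of 9 fail.

5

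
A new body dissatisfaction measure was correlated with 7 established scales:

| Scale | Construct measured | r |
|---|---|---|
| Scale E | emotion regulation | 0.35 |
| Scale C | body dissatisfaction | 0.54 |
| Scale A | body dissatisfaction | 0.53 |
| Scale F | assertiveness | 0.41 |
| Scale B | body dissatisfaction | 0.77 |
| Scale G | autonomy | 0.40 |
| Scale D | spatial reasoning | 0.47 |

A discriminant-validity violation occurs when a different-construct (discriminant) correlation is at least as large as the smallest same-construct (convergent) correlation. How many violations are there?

Convergent (same construct = body dissatisfaction): Scale C, Scale A, Scale B.
Smallest convergent = 0.53. Discriminant values: 0.35, 0.41, 0.40, 0.47; count ≥ 0.53 → 0.

0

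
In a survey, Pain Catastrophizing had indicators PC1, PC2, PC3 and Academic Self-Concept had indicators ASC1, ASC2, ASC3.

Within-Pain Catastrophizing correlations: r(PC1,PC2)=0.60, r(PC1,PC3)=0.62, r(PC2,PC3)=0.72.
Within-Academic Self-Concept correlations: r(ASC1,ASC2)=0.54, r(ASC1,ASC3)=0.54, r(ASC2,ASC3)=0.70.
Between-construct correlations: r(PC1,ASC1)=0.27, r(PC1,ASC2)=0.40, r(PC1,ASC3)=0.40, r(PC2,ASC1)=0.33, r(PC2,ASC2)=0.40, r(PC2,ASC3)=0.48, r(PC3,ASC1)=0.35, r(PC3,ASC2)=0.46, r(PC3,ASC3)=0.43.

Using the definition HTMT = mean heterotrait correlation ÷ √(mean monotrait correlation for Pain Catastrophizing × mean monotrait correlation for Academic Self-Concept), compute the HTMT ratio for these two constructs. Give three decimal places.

Mean heterotrait r = 3.52/9 = 0.3911.
Mean within-PC = 1.94/3 = 0.6467; mean within-ASC = 1.78/3 = 0.5933.
Geometric mean = √(0.6467 × 0.5933) = 0.6194.
HTMT = 0.3911 / 0.6194 = 0.631.

0.631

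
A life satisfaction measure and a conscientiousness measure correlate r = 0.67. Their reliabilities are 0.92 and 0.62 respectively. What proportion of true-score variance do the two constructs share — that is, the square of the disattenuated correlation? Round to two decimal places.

Disattenuated r = 0.67 / √(0.92 × 0.62) = 0.67 / 0.7552 = 0.8872.
Shared true-score variance = 0.8872² = 0.7871 ≈ 0.79.

0.79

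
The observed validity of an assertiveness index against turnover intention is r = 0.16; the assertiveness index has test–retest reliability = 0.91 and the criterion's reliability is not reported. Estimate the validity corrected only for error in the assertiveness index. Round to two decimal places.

Single correction: r_c = r_obs / √r_xx = 0.16 / √0.91 = 0.16 / 0.9539 ≈ 0.17.

0.17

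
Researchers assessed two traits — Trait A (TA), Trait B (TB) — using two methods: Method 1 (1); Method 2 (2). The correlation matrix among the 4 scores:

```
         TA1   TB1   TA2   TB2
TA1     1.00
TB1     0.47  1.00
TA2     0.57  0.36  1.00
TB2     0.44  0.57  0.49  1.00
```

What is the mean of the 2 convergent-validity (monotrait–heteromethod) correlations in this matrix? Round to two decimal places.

0.57

Convergent values: 0.57, 0.57; mean = 1.14/2 = 0.57.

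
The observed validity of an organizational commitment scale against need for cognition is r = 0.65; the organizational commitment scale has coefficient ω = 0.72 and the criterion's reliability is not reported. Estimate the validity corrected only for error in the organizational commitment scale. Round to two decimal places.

Single correction: r_c = r_obs / √r_xx = 0.65 / √0.72 = 0.65 / 0.8485 ≈ 0.77.

0.77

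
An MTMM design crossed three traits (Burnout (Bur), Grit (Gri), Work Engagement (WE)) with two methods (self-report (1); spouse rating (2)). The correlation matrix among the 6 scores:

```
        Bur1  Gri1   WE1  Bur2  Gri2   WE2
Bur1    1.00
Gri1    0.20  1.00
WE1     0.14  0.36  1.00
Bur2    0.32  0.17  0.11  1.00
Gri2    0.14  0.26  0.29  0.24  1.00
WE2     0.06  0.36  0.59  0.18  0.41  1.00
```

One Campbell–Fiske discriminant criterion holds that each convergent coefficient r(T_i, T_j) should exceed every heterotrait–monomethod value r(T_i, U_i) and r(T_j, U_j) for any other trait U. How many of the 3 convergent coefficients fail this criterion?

1

Convergent coefficients and their comparison sets:
Bur (methods 1·2): 0.32 vs {0.20, 0.24, 0.14, 0.18} → pass.
Gri (methods 1·2): 0.26 vs {0.20, 0.24, 0.36, 0.41} → fail.
WE (methods 1·2): 0.59 vs {0.14, 0.18, 0.36, 0.41} → pass.
1 of 3 fail.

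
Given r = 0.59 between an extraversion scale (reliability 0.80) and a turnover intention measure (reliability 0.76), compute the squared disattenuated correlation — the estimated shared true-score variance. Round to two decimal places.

0.57

Disattenuated r = 0.59 / √(0.80 × 0.76) = 0.59 / 0.7797 = 0.7567.
Shared true-score variance = 0.7567² = 0.5726 ≈ 0.57.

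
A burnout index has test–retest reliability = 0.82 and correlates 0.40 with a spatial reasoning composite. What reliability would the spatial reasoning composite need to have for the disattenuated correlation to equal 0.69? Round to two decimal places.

0.41

r_true = r_obs / √(r_xx · r_yy) ⇒ 0.69 = 0.40 / √(0.82 · r_yy).
√(0.82 · r_yy) = 0.40 / 0.69 = 0.5797; 0.82 · r_yy = 0.3361; r_yy = 0.3361 / 0.82 ≈ 0.41.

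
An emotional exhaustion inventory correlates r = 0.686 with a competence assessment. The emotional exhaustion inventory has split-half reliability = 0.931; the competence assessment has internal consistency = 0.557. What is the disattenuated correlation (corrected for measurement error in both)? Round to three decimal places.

r_true = r_obs / √(r_xx · r_yy) = 0.686 / √(0.931 × 0.557) = 0.686 / √0.518567 = 0.686 / 0.7201 ≈ 0.953.

0.953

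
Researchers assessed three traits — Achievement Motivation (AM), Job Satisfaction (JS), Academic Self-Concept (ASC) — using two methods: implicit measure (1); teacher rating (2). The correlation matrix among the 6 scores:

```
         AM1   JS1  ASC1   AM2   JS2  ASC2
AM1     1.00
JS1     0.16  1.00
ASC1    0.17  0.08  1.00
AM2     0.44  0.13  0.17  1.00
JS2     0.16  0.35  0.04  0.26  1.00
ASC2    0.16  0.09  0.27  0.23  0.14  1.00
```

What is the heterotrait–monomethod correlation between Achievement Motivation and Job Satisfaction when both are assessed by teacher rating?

Different traits, same method: r(AM2, JS2) = 0.26.

0.26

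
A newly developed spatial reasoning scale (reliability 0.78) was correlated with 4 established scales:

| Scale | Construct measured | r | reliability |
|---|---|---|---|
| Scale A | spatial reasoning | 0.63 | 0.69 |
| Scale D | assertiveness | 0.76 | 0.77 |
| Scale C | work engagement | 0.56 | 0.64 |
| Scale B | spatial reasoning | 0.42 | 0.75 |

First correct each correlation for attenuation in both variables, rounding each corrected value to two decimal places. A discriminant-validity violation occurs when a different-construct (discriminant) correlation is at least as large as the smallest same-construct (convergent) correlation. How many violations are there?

2

Disattenuated r (r / √(r_scale · r_new)):
  Scale A (conv): 0.63 / √(0.69·0.78) = 0.86
  Scale D (disc): 0.76 / √(0.77·0.78) = 0.98
  Scale C (disc): 0.56 / √(0.64·0.78) = 0.79
  Scale B (conv): 0.42 / √(0.75·0.78) = 0.55
Smallest convergent = 0.55. Discriminant values: 0.98, 0.79; count ≥ 0.55 → 2.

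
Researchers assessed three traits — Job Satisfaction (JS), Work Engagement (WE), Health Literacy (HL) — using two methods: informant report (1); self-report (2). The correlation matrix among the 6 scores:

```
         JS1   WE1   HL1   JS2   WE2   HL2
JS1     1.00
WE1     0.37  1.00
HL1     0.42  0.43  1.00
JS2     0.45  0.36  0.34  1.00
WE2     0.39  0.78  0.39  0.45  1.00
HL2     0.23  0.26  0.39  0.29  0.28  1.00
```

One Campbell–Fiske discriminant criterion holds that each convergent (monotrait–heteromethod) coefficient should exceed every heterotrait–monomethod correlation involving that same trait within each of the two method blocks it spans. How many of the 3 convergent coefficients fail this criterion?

2

Convergent coefficients and their comparison sets:
JS (methods 1·2): 0.45 vs {0.37, 0.45, 0.42, 0.29} → fail.
WE (methods 1·2): 0.78 vs {0.37, 0.45, 0.43, 0.28} → pass.
HL (methods 1·2): 0.39 vs {0.42, 0.29, 0.43, 0.28} → fail.
2 of 3 fail.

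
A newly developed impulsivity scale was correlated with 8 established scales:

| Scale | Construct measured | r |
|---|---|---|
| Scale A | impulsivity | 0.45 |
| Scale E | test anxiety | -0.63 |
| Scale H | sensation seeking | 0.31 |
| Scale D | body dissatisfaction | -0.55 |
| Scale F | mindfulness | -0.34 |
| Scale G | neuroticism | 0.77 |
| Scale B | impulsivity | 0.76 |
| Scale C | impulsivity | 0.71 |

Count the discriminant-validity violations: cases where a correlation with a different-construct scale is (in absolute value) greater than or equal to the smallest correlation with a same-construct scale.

Convergent (same construct = impulsivity): Scale A, Scale B, Scale C.
Smallest convergent = 0.45. Discriminant |r|: 0.63, 0.31, 0.55, 0.34, 0.77; count ≥ 0.45 → 3.

3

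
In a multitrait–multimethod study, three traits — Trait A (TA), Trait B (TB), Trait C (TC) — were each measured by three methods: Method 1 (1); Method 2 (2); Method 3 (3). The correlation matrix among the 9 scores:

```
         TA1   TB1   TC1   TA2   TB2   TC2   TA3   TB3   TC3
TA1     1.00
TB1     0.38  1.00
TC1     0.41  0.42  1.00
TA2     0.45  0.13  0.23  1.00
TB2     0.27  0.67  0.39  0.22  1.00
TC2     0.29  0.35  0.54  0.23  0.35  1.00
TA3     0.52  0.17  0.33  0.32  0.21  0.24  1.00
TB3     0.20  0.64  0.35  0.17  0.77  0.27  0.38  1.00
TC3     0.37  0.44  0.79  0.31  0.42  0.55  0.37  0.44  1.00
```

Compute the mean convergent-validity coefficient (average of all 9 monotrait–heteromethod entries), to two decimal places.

0.58

Convergent values: 0.45, 0.52, 0.32, 0.67, 0.64, 0.77, 0.54, 0.79, 0.55; mean = 5.25/9 = 0.58.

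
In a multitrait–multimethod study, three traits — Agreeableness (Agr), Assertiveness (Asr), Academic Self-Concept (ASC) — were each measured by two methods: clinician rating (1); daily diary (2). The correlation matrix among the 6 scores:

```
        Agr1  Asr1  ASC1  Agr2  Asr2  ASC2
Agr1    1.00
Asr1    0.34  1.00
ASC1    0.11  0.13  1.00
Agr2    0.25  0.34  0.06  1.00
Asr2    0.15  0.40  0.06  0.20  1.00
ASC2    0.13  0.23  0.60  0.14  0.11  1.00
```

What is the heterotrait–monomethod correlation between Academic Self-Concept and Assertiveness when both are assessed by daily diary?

Different traits, same method: r(ASC2, Asr2) = 0.11.

0.11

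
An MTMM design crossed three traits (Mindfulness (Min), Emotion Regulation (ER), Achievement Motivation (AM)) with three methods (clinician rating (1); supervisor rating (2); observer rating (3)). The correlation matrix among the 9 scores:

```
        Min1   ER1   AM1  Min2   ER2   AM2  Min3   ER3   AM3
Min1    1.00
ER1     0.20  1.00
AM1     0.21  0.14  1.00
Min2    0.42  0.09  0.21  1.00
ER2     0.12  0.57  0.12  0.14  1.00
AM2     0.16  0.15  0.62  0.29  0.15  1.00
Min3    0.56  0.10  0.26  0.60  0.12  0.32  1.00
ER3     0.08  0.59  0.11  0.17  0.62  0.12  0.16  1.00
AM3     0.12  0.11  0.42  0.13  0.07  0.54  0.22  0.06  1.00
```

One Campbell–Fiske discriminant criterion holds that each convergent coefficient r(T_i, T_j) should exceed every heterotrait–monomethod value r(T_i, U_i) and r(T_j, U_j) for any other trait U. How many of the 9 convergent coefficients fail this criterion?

Convergent coefficients and their comparison sets:
Min (methods 1·2): 0.42 vs {0.20, 0.14, 0.21, 0.29} → pass.
Min (methods 1·3): 0.56 vs {0.20, 0.16, 0.21, 0.22} → pass.
Min (methods 2·3): 0.60 vs {0.14, 0.16, 0.29, 0.22} → pass.
ER (methods 1·2): 0.57 vs {0.20, 0.14, 0.14, 0.15} → pass.
ER (methods 1·3): 0.59 vs {0.20, 0.16, 0.14, 0.06} → pass.
ER (methods 2·3): 0.62 vs {0.14, 0.16, 0.15, 0.06} → pass.
AM (methods 1·2): 0.62 vs {0.21, 0.29, 0.14, 0.15} → pass.
AM (methods 1·3): 0.42 vs {0.21, 0.22, 0.14, 0.06} → pass.
AM (methods 2·3): 0.54 vs {0.29, 0.22, 0.15, 0.06} → pass.
0 of 9 fail.

0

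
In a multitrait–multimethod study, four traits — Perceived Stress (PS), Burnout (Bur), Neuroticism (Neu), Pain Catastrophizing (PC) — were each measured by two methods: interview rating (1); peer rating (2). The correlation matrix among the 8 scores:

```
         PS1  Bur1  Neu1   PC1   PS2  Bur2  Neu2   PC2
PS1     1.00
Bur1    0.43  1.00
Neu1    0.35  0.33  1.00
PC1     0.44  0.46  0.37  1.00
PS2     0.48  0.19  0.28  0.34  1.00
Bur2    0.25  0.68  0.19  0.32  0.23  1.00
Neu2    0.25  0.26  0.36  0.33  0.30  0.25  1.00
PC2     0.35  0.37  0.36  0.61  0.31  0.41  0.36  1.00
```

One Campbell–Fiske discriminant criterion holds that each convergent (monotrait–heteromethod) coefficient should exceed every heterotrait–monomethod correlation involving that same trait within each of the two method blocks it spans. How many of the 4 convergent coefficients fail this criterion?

1

Checking each validity diagonal entry against its comparison values:
PS (methods 1·2): 0.48 vs {0.43, 0.23, 0.35, 0.30, 0.44, 0.31} → pass.
Bur (methods 1·2): 0.68 vs {0.43, 0.23, 0.33, 0.25, 0.46, 0.41} → pass.
Neu (methods 1·2): 0.36 vs {0.35, 0.30, 0.33, 0.25, 0.37, 0.36} → fail.
PC (methods 1·2): 0.61 vs {0.44, 0.31, 0.46, 0.41, 0.37, 0.36} → pass.
1 of 4 fail.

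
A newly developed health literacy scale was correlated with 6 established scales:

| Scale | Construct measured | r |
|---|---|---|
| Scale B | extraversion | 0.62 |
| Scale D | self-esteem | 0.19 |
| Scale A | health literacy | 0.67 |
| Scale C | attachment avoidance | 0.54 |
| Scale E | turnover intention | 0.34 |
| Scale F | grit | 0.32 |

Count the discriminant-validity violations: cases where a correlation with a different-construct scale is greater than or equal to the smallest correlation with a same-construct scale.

Convergent (same construct = health literacy): Scale A.
Smallest convergent = 0.67. Discriminant values: 0.62, 0.19, 0.54, 0.34, 0.32; count ≥ 0.67 → 0.

0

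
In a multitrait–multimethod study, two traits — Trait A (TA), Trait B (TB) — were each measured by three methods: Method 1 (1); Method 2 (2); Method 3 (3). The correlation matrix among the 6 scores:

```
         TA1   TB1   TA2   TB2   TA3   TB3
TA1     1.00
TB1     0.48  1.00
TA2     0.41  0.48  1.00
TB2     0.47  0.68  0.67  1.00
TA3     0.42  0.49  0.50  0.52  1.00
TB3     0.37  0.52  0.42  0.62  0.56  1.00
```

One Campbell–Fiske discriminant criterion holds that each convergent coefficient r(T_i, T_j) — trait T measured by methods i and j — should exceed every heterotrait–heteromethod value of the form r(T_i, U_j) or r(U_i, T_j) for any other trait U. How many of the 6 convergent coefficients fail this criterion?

3

Convergent coefficients and their comparison sets:
TA (methods 1·2): 0.41 vs {0.47, 0.48} → fail.
TA (methods 1·3): 0.42 vs {0.37, 0.49} → fail.
TA (methods 2·3): 0.50 vs {0.42, 0.52} → fail.
TB (methods 1·2): 0.68 vs {0.48, 0.47} → pass.
TB (methods 1·3): 0.52 vs {0.49, 0.37} → pass.
TB (methods 2·3): 0.62 vs {0.52, 0.42} → pass.
3 of 6 fail.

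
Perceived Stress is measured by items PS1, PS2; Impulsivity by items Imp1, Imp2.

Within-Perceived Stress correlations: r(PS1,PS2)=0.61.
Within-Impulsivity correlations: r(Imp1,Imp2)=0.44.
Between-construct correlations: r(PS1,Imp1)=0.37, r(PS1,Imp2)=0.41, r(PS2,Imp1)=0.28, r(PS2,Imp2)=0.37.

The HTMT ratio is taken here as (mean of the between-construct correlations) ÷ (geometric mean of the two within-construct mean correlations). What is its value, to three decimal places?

Mean between = 1.43/4 = 0.3575.
Mean within-PS = 0.61/1 = 0.6100; mean within-Imp = 0.44/1 = 0.4400.
Geometric mean = √(0.6100 × 0.4400) = 0.5181.
HTMT = 0.3575 / 0.5181 = 0.690.

0.690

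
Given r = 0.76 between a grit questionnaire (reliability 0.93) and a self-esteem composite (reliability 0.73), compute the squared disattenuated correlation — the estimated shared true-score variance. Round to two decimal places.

0.85

Disattenuated r = 0.76 / √(0.93 × 0.73) = 0.76 / 0.8240 = 0.9223.
Shared true-score variance = 0.9223² = 0.8506 ≈ 0.85.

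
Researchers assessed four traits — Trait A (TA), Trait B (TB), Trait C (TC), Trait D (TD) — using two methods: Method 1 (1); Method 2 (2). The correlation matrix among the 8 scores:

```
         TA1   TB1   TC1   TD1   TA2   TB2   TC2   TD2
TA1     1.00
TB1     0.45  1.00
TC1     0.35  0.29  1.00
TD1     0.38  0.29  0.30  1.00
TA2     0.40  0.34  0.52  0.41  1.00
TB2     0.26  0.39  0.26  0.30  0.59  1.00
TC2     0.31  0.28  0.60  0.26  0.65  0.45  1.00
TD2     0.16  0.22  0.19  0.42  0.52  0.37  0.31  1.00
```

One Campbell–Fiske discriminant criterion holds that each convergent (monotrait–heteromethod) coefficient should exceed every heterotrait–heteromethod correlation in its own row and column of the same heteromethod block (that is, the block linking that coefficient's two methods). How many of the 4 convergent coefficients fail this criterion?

1

Convergent coefficients and their comparison sets:
TA (methods 1·2): 0.40 vs {0.26, 0.34, 0.31, 0.52, 0.16, 0.41} → fail.
TB (methods 1·2): 0.39 vs {0.34, 0.26, 0.28, 0.26, 0.22, 0.30} → pass.
TC (methods 1·2): 0.60 vs {0.52, 0.31, 0.26, 0.28, 0.19, 0.26} → pass.
TD (methods 1·2): 0.42 vs {0.41, 0.16, 0.30, 0.22, 0.26, 0.19} → pass.
1 of 4 fail.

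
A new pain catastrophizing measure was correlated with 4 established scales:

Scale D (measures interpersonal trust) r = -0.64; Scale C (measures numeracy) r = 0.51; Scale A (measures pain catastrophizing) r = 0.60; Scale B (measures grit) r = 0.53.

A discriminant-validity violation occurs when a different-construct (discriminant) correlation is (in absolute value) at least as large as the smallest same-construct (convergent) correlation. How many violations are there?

1

Convergent (same construct = pain catastrophizing): Scale A.
Smallest convergent = 0.60. Discriminant |r|: 0.64, 0.51, 0.53; count ≥ 0.60 → 1.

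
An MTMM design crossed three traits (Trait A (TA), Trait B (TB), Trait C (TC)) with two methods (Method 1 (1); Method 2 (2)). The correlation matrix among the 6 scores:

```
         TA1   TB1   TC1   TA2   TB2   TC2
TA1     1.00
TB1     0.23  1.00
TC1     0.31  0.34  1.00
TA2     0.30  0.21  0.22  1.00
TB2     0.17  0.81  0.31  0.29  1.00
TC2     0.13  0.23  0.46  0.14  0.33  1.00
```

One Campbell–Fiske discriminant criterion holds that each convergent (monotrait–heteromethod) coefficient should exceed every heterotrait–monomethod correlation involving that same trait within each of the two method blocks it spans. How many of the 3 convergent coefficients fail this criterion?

Checking each validity diagonal entry against its comparison values:
TA (methods 1·2): 0.30 vs {0.23, 0.29, 0.31, 0.14} → fail.
TB (methods 1·2): 0.81 vs {0.23, 0.29, 0.34, 0.33} → pass.
TC (methods 1·2): 0.46 vs {0.31, 0.14, 0.34, 0.33} → pass.
1 of 3 fail.

1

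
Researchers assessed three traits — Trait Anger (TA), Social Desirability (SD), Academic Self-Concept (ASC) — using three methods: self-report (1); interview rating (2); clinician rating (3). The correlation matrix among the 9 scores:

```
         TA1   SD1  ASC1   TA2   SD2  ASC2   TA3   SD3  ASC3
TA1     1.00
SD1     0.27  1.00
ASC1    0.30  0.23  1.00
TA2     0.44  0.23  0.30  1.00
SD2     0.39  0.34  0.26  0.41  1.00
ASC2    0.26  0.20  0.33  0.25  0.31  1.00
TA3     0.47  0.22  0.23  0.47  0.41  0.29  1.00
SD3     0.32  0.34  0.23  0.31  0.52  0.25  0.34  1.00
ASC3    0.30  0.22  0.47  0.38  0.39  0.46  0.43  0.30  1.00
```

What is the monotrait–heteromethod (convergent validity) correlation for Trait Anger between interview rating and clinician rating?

Same trait (TA), different methods: r(TA2, TA3) = 0.47.

0.47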